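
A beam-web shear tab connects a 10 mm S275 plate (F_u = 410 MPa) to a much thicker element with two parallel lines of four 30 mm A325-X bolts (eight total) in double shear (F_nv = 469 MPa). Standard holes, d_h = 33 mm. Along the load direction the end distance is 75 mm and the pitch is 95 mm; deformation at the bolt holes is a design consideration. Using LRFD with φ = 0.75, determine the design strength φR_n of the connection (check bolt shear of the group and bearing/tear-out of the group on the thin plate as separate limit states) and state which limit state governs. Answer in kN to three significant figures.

Bolt shear: A_b = π·30²/4 = 706.9 mm²; R_n = 469 × 706.9 × 8 × 2 / 1000 = 5304 kN → 0.75 × 5304 = 3980 kN.
Bearing (1.2 l_c t F_u ≤ 2.4 d t F_u): upper limit = 2.4·30·10·410 / 1000 = 295.2 kN.
  Edge l_c = 75 − 33/2 = 58.5 → r_n = 287.8 kN; interior l_c = 95 − 33 = 62 → r_n = 295.2 kN.
  R_n,bearing = 2·287.8 + 6·295.2 = 2347 kN → 0.75 × 2347 = 1760 kN.
Bearing governs: 1760 kN.

1760 kN (bearing governs)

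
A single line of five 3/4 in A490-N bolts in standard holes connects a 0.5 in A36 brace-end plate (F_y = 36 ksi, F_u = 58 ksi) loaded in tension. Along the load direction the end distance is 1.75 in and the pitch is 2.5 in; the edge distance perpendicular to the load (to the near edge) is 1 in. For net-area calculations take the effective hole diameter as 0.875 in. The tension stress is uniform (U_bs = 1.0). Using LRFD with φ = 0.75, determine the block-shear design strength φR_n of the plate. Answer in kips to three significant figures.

Shear plane L_v = 1.75 + 4·2.5 = 11.75 in; A_gv = 11.75 × 0.5 = 5.875 in².
A_nv = (11.75 − 4.5·0.875) × 0.5 = 3.906 in².
A_nt = (1 − 0.5·0.875) × 0.5 = 0.2812 in².
0.6 F_u A_nv = 135.9 kips; 0.6 F_y A_gv = 126.9 kips → shear yielding governs the shear term.
R_n = 126.9 + 1.0 × 58 × 0.2812 = 143.2 kips.
Design strength φR_n = 0.75 × 143.2 = 107 kips.

107 kips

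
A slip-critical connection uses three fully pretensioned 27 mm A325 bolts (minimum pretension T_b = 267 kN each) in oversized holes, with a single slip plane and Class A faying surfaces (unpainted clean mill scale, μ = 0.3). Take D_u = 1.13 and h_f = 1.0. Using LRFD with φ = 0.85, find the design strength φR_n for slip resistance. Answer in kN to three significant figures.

R_n = μ · D_u · h_f · T_b · n_s · n_b = 0.3 × 1.13 × 1.0 × 267 × 1 × 3 = 271.5 kN.
Design strength φR_n = 0.85 × 271.5 = 231 kN.

231 kN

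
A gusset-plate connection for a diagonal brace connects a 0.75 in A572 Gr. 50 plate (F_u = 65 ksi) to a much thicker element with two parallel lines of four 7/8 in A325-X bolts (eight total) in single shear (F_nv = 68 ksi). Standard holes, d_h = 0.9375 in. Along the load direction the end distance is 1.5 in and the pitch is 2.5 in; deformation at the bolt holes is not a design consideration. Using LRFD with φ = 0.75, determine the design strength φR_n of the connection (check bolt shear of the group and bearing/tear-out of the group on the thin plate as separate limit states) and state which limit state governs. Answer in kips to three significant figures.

Bolt shear: A_b = π·0.875²/4 = 0.6013 in²; R_n = 68 × 0.6013 × 8 × 1 = 327.1 kips → 0.75 × 327.1 = 245 kips.
Bearing (1.5 l_c t F_u ≤ 3.0 d t F_u): upper limit = 3.0·0.875·0.75·65 = 128 kips.
  Edge l_c = 1.5 − 0.9375/2 = 1.031 → r_n = 75.41 kips; interior l_c = 2.5 − 0.9375 = 1.562 → r_n = 114.3 kips.
  R_n,bearing = 2·75.41 + 6·114.3 = 836.4 kips → 0.75 × 836.4 = 627 kips.
Bolt shear governs: 245 kips.

245 kips (bolt shear governs)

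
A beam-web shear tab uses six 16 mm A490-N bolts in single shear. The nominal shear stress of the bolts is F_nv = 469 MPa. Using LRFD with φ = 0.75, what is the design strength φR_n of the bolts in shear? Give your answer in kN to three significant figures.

A_b = π × 16² / 4 = 201.1 mm².
R_n = F_nv · A_b · n · n_s = 469 × 201.1 × 6 × 1 / 1000 = 565.8 kN.
Design strength φR_n = 0.75 × 565.8 = 424 kN.

424 kN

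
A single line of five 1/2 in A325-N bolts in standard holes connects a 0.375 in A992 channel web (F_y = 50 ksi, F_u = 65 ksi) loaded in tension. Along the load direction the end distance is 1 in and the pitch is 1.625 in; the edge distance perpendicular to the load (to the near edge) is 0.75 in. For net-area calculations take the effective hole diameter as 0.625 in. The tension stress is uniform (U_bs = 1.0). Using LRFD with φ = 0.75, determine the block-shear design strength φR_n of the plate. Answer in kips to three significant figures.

59.4 kips

Shear plane L_v = 1 + 4·1.625 = 7.5 in; A_gv = 7.5 × 0.375 = 2.812 in².
A_nv = (7.5 − 4.5·0.625) × 0.375 = 1.758 in².
A_nt = (0.75 − 0.5·0.625) × 0.375 = 0.1641 in².
0.6 F_u A_nv = 68.55 kips; 0.6 F_y A_gv = 84.38 kips → shear rupture governs the shear term.
R_n = 68.55 + 1.0 × 65 × 0.1641 = 79.22 kips.
Design strength φR_n = 0.75 × 79.22 = 59.4 kips.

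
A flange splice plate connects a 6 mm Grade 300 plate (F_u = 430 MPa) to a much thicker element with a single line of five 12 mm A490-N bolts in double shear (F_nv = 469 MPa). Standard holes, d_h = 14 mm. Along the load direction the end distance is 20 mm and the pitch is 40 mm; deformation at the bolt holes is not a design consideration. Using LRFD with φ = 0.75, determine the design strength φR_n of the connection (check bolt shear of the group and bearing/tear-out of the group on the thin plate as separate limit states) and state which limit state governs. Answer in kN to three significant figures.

316 kN (bearing governs)

Bolt shear: A_b = π·12²/4 = 113.1 mm²; R_n = 469 × 113.1 × 5 × 2 / 1000 = 530.4 kN → 0.75 × 530.4 = 398 kN.
Bearing (1.5 l_c t F_u ≤ 3.0 d t F_u): upper limit = 3.0·12·6·430 / 1000 = 92.88 kN.
  Edge l_c = 20 − 14/2 = 13 → r_n = 50.31 kN; interior l_c = 40 − 14 = 26 → r_n = 92.88 kN.
  R_n,bearing = 1·50.31 + 4·92.88 = 421.8 kN → 0.75 × 421.8 = 316 kN.
Bearing governs: 316 kN.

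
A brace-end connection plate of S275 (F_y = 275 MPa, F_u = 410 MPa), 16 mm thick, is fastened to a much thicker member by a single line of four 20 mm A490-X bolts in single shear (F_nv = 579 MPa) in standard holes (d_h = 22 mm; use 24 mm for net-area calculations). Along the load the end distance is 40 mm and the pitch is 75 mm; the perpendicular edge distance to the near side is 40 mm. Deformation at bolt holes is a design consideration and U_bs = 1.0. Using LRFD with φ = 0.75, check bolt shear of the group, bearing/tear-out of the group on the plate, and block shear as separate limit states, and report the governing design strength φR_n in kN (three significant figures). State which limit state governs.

546 kN (bolt shear governs)

Bolt shear: A_b = π·20²/4 = 314.2 mm²; R_n = 579 × 314.2 × 4 × 1 / 1000 = 727.6 kN → 0.75 × 727.6 = 546 kN.
Bearing: edge l_c = 29, r_n = 228.3 kN; interior l_c = 53, r_n = 314.9 kN; R_n = 228.3 + 3·314.9 = 1173 kN → 880 kN.
Block shear: A_gv = 4240, A_nv = 2896, A_nt = 448 mm²; R_n = min(0.6F_uA_nv, 0.6F_yA_gv) + U_bs·F_u·A_nt = 883.3 kN → 662 kN.
Bolt shear governs: 546 kN.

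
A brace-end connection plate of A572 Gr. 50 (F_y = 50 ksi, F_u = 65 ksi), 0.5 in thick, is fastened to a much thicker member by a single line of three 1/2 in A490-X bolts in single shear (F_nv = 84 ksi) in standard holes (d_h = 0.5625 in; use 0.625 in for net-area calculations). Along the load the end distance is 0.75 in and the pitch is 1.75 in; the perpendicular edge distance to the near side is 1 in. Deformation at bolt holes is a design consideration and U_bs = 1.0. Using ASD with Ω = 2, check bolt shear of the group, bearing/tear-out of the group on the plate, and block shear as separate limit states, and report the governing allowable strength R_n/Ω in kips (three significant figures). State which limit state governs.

24.7 kips (bolt shear governs)

Bolt shear: A_b = π·0.5²/4 = 0.1963 in²; R_n = 84 × 0.1963 × 3 × 1 = 49.48 kips → 49.48 / 2 = 24.7 kips.
Bearing: edge l_c = 0.4688, r_n = 18.28 kips; interior l_c = 1.188, r_n = 39 kips; R_n = 18.28 + 2·39 = 96.28 kips → 48.1 kips.
Block shear: A_gv = 2.125, A_nv = 1.344, A_nt = 0.3438 in²; R_n = min(0.6F_uA_nv, 0.6F_yA_gv) + U_bs·F_u·A_nt = 74.75 kips → 37.4 kips.
Bolt shear governs: 24.7 kips.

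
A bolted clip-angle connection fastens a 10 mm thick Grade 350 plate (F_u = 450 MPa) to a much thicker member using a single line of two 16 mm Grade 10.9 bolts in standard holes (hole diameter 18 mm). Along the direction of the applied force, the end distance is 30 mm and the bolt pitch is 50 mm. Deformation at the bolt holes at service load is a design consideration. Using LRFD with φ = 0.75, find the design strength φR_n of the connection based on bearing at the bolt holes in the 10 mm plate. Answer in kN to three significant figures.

Per bolt r_n = 1.2 l_c t F_u ≤ 2.4 d t F_u; upper limit = 2.4 × 16 × 10 × 450 / 1000 = 172.8 kN.
Edge bolt: l_c = 30 − 18/2 = 21 mm → 1.2 × 21 × 10 × 450 / 1000 = 113.4 → r_n = 113.4 kN.
Interior bolts: l_c = 50 − 18 = 32 mm → 1.2 × 32 × 10 × 450 / 1000 = 172.8 → r_n = 172.8 kN.
R_n = 1 × 113.4 + 1 × 172.8 = 286.2 kN.
Design strength φR_n = 0.75 × 286.2 = 215 kN.

215 kN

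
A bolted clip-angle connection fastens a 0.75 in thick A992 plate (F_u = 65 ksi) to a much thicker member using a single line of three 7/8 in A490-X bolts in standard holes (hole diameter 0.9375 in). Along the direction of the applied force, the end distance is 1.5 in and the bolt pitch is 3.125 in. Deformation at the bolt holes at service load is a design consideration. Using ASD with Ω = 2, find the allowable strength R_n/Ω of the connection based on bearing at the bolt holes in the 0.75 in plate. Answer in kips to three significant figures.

Per bolt r_n = 1.2 l_c t F_u ≤ 2.4 d t F_u; upper limit = 2.4 × 0.875 × 0.75 × 65 = 102.4 kips.
Edge bolt: l_c = 1.5 − 0.9375/2 = 1.031 in → 1.2 × 1.031 × 0.75 × 65 = 60.33 → r_n = 60.33 kips.
Interior bolts: l_c = 3.125 − 0.9375 = 2.188 in → 1.2 × 2.188 × 0.75 × 65 = 128 → r_n = 102.4 kips.
R_n = 1 × 60.33 + 2 × 102.4 = 265.1 kips.
Allowable strength R_n/Ω = 265.1 / 2 = 133 kips.

133 kips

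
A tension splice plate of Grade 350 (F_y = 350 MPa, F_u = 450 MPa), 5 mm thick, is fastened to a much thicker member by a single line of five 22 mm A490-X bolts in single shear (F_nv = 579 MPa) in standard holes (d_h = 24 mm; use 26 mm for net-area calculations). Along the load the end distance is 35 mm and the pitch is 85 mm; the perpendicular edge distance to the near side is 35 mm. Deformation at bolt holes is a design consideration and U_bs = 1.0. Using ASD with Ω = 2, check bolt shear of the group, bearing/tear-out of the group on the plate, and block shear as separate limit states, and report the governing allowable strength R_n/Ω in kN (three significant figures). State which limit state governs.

199 kN (block shear governs)

Bolt shear: A_b = π·22²/4 = 380.1 mm²; R_n = 579 × 380.1 × 5 × 1 / 1000 = 1100 kN → 1100 / 2 = 550 kN.
Bearing: edge l_c = 23, r_n = 62.1 kN; interior l_c = 61, r_n = 118.8 kN; R_n = 62.1 + 4·118.8 = 537.3 kN → 269 kN.
Block shear: A_gv = 1875, A_nv = 1290, A_nt = 110 mm²; R_n = min(0.6F_uA_nv, 0.6F_yA_gv) + U_bs·F_u·A_nt = 397.8 kN → 199 kN.
Block shear governs: 199 kN.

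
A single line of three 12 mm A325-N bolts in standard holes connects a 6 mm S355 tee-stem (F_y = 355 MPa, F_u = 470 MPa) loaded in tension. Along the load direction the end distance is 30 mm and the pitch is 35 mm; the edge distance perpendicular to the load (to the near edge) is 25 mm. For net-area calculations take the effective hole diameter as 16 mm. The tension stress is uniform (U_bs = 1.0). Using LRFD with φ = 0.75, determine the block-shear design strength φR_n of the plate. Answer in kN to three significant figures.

Shear plane L_v = 30 + 2·35 = 100 mm; A_gv = 100 × 6 = 600 mm².
A_nv = (100 − 2.5·16) × 6 = 360 mm².
A_nt = (25 − 0.5·16) × 6 = 102 mm².
0.6 F_u A_nv = 101.5 kN; 0.6 F_y A_gv = 127.8 kN → shear rupture governs the shear term.
R_n = 101.5 + 1.0 × 470 × 102 / 1000 = 149.5 kN.
Design strength φR_n = 0.75 × 149.5 = 112 kN.

112 kN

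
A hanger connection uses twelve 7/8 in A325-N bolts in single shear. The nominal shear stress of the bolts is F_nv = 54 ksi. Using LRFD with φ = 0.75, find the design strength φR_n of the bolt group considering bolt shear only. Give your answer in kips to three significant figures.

A_b = π × 0.875² / 4 = 0.6013 in².
R_n = F_nv · A_b · n · n_s = 54 × 0.6013 × 12 × 1 = 389.7 kips.
Design strength φR_n = 0.75 × 389.7 = 292 kips.

292 kips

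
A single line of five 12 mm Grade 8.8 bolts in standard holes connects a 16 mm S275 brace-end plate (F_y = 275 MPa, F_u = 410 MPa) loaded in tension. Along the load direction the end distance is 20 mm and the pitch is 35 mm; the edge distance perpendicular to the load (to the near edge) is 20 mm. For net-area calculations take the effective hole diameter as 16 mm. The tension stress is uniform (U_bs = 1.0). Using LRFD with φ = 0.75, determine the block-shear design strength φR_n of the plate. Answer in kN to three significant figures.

319 kN

Shear plane L_v = 20 + 4·35 = 160 mm; A_gv = 160 × 16 = 2560 mm².
A_nv = (160 − 4.5·16) × 16 = 1408 mm².
A_nt = (20 − 0.5·16) × 16 = 192 mm².
0.6 F_u A_nv = 346.4 kN; 0.6 F_y A_gv = 422.4 kN → shear rupture governs the shear term.
R_n = 346.4 + 1.0 × 410 × 192 / 1000 = 425.1 kN.
Design strength φR_n = 0.75 × 425.1 = 319 kN.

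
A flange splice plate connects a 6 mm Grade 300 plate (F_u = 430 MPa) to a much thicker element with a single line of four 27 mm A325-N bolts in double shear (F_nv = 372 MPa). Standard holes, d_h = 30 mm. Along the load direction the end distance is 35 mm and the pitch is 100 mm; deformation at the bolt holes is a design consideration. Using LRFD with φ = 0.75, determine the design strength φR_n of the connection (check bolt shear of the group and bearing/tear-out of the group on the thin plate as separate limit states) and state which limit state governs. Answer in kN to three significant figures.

423 kN (bearing governs)

Bolt shear: A_b = π·27²/4 = 572.6 mm²; R_n = 372 × 572.6 × 4 × 2 / 1000 = 1704 kN → 0.75 × 1704 = 1280 kN.
Bearing (1.2 l_c t F_u ≤ 2.4 d t F_u): upper limit = 2.4·27·6·430 / 1000 = 167.2 kN.
  Edge l_c = 35 − 30/2 = 20 → r_n = 61.92 kN; interior l_c = 100 − 30 = 70 → r_n = 167.2 kN.
  R_n,bearing = 1·61.92 + 3·167.2 = 563.5 kN → 0.75 × 563.5 = 423 kN.
Bearing governs: 423 kN.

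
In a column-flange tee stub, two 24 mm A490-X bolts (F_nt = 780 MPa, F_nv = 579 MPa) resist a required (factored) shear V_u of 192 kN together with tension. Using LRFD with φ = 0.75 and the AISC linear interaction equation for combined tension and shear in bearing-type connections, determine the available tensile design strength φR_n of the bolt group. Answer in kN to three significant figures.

A_b = π·24²/4 = 452.4 mm²; f_rv = 192 × 1000 / (2 × 452.4) = 212.2 MPa.
F'_nt = 1.3 F_nt − (F_nt / φF_nv) f_rv = 1.3·780 − (780/(0.75·579))·212.2 = 632.8 MPa, capped at F_nt → F'_nt = 632.8 MPa.
R_n = F'_nt · A_b · n = 632.8 × 452.4 × 2 / 1000 = 572.6 kN.
Design strength φR_n = 0.75 × 572.6 = 429 kN.

429 kN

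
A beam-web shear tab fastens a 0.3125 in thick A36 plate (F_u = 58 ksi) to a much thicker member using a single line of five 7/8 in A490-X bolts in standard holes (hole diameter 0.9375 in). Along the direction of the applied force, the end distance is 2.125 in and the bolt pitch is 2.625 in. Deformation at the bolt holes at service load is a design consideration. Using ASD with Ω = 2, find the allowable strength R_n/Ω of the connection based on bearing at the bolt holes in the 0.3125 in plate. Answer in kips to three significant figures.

Per bolt r_n = 1.2 l_c t F_u ≤ 2.4 d t F_u; upper limit = 2.4 × 0.875 × 0.3125 × 58 = 38.06 kips.
Edge bolt: l_c = 2.125 − 0.9375/2 = 1.656 in → 1.2 × 1.656 × 0.3125 × 58 = 36.02 → r_n = 36.02 kips.
Interior bolts: l_c = 2.625 − 0.9375 = 1.688 in → 1.2 × 1.688 × 0.3125 × 58 = 36.7 → r_n = 36.7 kips.
R_n = 1 × 36.02 + 4 × 36.7 = 182.8 kips.
Allowable strength R_n/Ω = 182.8 / 2 = 91.4 kips.

91.4 kips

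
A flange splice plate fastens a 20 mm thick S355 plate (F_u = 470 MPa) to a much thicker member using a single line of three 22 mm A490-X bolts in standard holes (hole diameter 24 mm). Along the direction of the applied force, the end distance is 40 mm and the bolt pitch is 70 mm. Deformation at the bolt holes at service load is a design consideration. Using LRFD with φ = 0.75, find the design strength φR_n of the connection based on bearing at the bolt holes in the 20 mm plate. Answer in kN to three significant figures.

Per bolt r_n = 1.2 l_c t F_u ≤ 2.4 d t F_u; upper limit = 2.4 × 22 × 20 × 470 / 1000 = 496.3 kN.
Edge bolt: l_c = 40 − 24/2 = 28 mm → 1.2 × 28 × 20 × 470 / 1000 = 315.8 → r_n = 315.8 kN.
Interior bolts: l_c = 70 − 24 = 46 mm → 1.2 × 46 × 20 × 470 / 1000 = 518.9 → r_n = 496.3 kN.
R_n = 1 × 315.8 + 2 × 496.3 = 1308 kN.
Design strength φR_n = 0.75 × 1308 = 981 kN.

981 kN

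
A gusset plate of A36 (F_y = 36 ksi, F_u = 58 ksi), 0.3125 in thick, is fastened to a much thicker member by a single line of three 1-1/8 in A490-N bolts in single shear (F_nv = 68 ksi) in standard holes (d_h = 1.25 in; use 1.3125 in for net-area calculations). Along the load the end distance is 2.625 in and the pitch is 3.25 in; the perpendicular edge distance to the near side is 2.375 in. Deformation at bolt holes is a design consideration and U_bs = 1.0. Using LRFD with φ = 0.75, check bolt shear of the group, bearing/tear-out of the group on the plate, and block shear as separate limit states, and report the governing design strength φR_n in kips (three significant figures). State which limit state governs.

Bolt shear: A_b = π·1.125²/4 = 0.994 in²; R_n = 68 × 0.994 × 3 × 1 = 202.8 kips → 0.75 × 202.8 = 152 kips.
Bearing: edge l_c = 2, r_n = 43.5 kips; interior l_c = 2, r_n = 43.5 kips; R_n = 43.5 + 2·43.5 = 130.5 kips → 97.9 kips.
Block shear: A_gv = 2.852, A_nv = 1.826, A_nt = 0.5371 in²; R_n = min(0.6F_uA_nv, 0.6F_yA_gv) + U_bs·F_u·A_nt = 92.75 kips → 69.6 kips.
Block shear governs: 69.6 kips.

69.6 kips (block shear governs)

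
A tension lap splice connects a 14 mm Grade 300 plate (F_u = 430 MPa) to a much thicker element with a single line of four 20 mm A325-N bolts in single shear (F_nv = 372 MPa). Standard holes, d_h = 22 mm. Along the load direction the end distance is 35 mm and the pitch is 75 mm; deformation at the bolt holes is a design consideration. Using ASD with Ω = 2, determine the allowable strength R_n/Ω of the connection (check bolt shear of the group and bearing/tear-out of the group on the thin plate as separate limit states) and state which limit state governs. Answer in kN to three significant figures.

Bolt shear: A_b = π·20²/4 = 314.2 mm²; R_n = 372 × 314.2 × 4 × 1 / 1000 = 467.5 kN → 467.5 / 2 = 234 kN.
Bearing (1.2 l_c t F_u ≤ 2.4 d t F_u): upper limit = 2.4·20·14·430 / 1000 = 289 kN.
  Edge l_c = 35 − 22/2 = 24 → r_n = 173.4 kN; interior l_c = 75 − 22 = 53 → r_n = 289 kN.
  R_n,bearing = 1·173.4 + 3·289 = 1040 kN → 1040 / 2 = 520 kN.
Bolt shear governs: 234 kN.

234 kN (bolt shear governs)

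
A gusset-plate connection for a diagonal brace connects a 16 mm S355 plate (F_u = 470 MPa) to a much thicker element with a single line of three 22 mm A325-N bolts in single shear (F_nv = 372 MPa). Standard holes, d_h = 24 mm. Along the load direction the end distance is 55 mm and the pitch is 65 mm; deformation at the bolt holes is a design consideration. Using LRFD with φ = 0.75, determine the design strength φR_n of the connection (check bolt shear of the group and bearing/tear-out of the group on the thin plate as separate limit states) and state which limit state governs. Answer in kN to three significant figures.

318 kN (bolt shear governs)

Bolt shear: A_b = π·22²/4 = 380.1 mm²; R_n = 372 × 380.1 × 3 × 1 / 1000 = 424.2 kN → 0.75 × 424.2 = 318 kN.
Bearing (1.2 l_c t F_u ≤ 2.4 d t F_u): upper limit = 2.4·22·16·470 / 1000 = 397.1 kN.
  Edge l_c = 55 − 24/2 = 43 → r_n = 388 kN; interior l_c = 65 − 24 = 41 → r_n = 370 kN.
  R_n,bearing = 1·388 + 2·370 = 1128 kN → 0.75 × 1128 = 846 kN.
Bolt shear governs: 318 kN.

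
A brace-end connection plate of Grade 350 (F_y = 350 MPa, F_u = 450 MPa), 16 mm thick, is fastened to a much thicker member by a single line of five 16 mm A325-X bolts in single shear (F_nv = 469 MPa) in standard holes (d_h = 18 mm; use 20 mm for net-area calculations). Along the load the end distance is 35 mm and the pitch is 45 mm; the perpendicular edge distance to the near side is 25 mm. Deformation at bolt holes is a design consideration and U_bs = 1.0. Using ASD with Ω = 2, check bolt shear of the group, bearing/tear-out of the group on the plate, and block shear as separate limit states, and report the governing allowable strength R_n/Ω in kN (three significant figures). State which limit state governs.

Bolt shear: A_b = π·16²/4 = 201.1 mm²; R_n = 469 × 201.1 × 5 × 1 / 1000 = 471.5 kN → 471.5 / 2 = 236 kN.
Bearing: edge l_c = 26, r_n = 224.6 kN; interior l_c = 27, r_n = 233.3 kN; R_n = 224.6 + 4·233.3 = 1158 kN → 579 kN.
Block shear: A_gv = 3440, A_nv = 2000, A_nt = 240 mm²; R_n = min(0.6F_uA_nv, 0.6F_yA_gv) + U_bs·F_u·A_nt = 648 kN → 324 kN.
Bolt shear governs: 236 kN.

236 kN (bolt shear governs)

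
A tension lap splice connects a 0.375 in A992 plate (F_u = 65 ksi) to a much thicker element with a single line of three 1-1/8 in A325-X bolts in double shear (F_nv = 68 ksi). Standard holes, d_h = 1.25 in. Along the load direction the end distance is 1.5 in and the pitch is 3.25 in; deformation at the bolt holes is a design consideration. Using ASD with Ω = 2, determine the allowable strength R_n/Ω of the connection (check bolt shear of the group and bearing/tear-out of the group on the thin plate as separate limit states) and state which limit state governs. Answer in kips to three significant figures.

Bolt shear: A_b = π·1.125²/4 = 0.994 in²; R_n = 68 × 0.994 × 3 × 2 = 405.6 kips → 405.6 / 2 = 203 kips.
Bearing (1.2 l_c t F_u ≤ 2.4 d t F_u): upper limit = 2.4·1.125·0.375·65 = 65.81 kips.
  Edge l_c = 1.5 − 1.25/2 = 0.875 → r_n = 25.59 kips; interior l_c = 3.25 − 1.25 = 2 → r_n = 58.5 kips.
  R_n,bearing = 1·25.59 + 2·58.5 = 142.6 kips → 142.6 / 2 = 71.3 kips.
Bearing governs: 71.3 kips.

71.3 kips (bearing governs)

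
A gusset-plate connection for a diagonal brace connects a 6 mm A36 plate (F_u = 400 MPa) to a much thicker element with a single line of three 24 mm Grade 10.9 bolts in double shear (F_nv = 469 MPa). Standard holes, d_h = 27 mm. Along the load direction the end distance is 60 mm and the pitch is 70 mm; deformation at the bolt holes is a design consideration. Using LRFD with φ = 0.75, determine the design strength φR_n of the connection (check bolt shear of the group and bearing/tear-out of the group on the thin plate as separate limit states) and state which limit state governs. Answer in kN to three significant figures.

286 kN (bearing governs)

Bolt shear: A_b = π·24²/4 = 452.4 mm²; R_n = 469 × 452.4 × 3 × 2 / 1000 = 1273 kN → 0.75 × 1273 = 955 kN.
Bearing (1.2 l_c t F_u ≤ 2.4 d t F_u): upper limit = 2.4·24·6·400 / 1000 = 138.2 kN.
  Edge l_c = 60 − 27/2 = 46.5 → r_n = 133.9 kN; interior l_c = 70 − 27 = 43 → r_n = 123.8 kN.
  R_n,bearing = 1·133.9 + 2·123.8 = 381.6 kN → 0.75 × 381.6 = 286 kN.
Bearing governs: 286 kN.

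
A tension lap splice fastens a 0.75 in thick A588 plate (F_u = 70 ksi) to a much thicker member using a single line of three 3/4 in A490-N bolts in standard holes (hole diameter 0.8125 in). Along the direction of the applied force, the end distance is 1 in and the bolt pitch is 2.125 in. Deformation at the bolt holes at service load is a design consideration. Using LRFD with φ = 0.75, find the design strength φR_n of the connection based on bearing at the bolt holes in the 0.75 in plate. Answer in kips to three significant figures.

Per bolt r_n = 1.2 l_c t F_u ≤ 2.4 d t F_u; upper limit = 2.4 × 0.75 × 0.75 × 70 = 94.5 kips.
Edge bolt: l_c = 1 − 0.8125/2 = 0.5938 in → 1.2 × 0.5938 × 0.75 × 70 = 37.41 → r_n = 37.41 kips.
Interior bolts: l_c = 2.125 − 0.8125 = 1.312 in → 1.2 × 1.312 × 0.75 × 70 = 82.69 → r_n = 82.69 kips.
R_n = 1 × 37.41 + 2 × 82.69 = 202.8 kips.
Design strength φR_n = 0.75 × 202.8 = 152 kips.

152 kips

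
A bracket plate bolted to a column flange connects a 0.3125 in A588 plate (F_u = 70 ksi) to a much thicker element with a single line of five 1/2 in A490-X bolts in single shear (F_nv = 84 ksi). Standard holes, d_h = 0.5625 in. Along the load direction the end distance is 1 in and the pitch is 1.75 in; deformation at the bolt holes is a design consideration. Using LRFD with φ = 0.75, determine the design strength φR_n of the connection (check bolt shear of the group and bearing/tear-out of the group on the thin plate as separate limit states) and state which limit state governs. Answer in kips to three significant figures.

Bolt shear: A_b = π·0.5²/4 = 0.1963 in²; R_n = 84 × 0.1963 × 5 × 1 = 82.47 kips → 0.75 × 82.47 = 61.9 kips.
Bearing (1.2 l_c t F_u ≤ 2.4 d t F_u): upper limit = 2.4·0.5·0.3125·70 = 26.25 kips.
  Edge l_c = 1 − 0.5625/2 = 0.7188 → r_n = 18.87 kips; interior l_c = 1.75 − 0.5625 = 1.188 → r_n = 26.25 kips.
  R_n,bearing = 1·18.87 + 4·26.25 = 123.9 kips → 0.75 × 123.9 = 92.9 kips.
Bolt shear governs: 61.9 kips.

61.9 kips (bolt shear governs)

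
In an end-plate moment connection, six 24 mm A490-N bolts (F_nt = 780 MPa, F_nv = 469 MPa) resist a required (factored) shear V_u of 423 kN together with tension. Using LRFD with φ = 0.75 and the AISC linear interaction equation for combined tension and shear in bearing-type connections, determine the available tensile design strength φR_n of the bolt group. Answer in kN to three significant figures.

1360 kN

A_b = π·24²/4 = 452.4 mm²; f_rv = 423 × 1000 / (6 × 452.4) = 155.8 MPa.
F'_nt = 1.3 F_nt − (F_nt / φF_nv) f_rv = 1.3·780 − (780/(0.75·469))·155.8 = 668.4 MPa, capped at F_nt → F'_nt = 668.4 MPa.
R_n = F'_nt · A_b · n = 668.4 × 452.4 × 6 / 1000 = 1814 kN.
Design strength φR_n = 0.75 × 1814 = 1360 kN.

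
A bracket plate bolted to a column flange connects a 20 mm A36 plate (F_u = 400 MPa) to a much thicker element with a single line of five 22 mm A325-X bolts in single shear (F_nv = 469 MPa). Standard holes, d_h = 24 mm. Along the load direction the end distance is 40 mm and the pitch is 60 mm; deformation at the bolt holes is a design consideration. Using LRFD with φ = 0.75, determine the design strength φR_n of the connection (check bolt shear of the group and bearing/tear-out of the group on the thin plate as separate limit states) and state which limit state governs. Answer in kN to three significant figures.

Bolt shear: A_b = π·22²/4 = 380.1 mm²; R_n = 469 × 380.1 × 5 × 1 / 1000 = 891.4 kN → 0.75 × 891.4 = 669 kN.
Bearing (1.2 l_c t F_u ≤ 2.4 d t F_u): upper limit = 2.4·22·20·400 / 1000 = 422.4 kN.
  Edge l_c = 40 − 24/2 = 28 → r_n = 268.8 kN; interior l_c = 60 − 24 = 36 → r_n = 345.6 kN.
  R_n,bearing = 1·268.8 + 4·345.6 = 1651 kN → 0.75 × 1651 = 1240 kN.
Bolt shear governs: 669 kN.

669 kN (bolt shear governs)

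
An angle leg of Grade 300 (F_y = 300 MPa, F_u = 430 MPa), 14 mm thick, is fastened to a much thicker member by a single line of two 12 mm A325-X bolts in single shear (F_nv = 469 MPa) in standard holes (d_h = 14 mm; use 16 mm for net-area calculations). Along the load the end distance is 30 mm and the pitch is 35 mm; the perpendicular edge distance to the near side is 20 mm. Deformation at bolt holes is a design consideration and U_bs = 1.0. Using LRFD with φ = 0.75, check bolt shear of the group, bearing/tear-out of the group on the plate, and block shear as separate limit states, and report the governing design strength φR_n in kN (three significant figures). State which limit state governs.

79.6 kN (bolt shear governs)

Bolt shear: A_b = π·12²/4 = 113.1 mm²; R_n = 469 × 113.1 × 2 × 1 / 1000 = 106.1 kN → 0.75 × 106.1 = 79.6 kN.
Bearing: edge l_c = 23, r_n = 166.2 kN; interior l_c = 21, r_n = 151.7 kN; R_n = 166.2 + 1·151.7 = 317.9 kN → 238 kN.
Block shear: A_gv = 910, A_nv = 574, A_nt = 168 mm²; R_n = min(0.6F_uA_nv, 0.6F_yA_gv) + U_bs·F_u·A_nt = 220.3 kN → 165 kN.
Bolt shear governs: 79.6 kN.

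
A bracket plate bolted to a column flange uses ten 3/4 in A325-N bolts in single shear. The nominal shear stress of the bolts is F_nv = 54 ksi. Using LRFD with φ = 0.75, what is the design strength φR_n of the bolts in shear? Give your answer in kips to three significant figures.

A_b = π × 0.75² / 4 = 0.4418 in².
R_n = F_nv · A_b · n · n_s = 54 × 0.4418 × 10 × 1 = 238.6 kips.
Design strength φR_n = 0.75 × 238.6 = 179 kips.

179 kips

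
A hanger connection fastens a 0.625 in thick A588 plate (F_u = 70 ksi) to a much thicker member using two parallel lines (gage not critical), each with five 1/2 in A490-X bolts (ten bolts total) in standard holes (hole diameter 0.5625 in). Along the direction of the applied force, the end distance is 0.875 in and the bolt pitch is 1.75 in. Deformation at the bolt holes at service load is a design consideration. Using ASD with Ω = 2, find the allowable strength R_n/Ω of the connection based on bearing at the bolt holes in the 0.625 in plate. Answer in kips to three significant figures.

241 kips

Per bolt r_n = 1.2 l_c t F_u ≤ 2.4 d t F_u; upper limit = 2.4 × 0.5 × 0.625 × 70 = 52.5 kips.
Edge bolt: l_c = 0.875 − 0.5625/2 = 0.5938 in → 1.2 × 0.5938 × 0.625 × 70 = 31.17 → r_n = 31.17 kips.
Interior bolts: l_c = 1.75 − 0.5625 = 1.188 in → 1.2 × 1.188 × 0.625 × 70 = 62.34 → r_n = 52.5 kips.
R_n = 2 × 31.17 + 8 × 52.5 = 482.3 kips.
Allowable strength R_n/Ω = 482.3 / 2 = 241 kips.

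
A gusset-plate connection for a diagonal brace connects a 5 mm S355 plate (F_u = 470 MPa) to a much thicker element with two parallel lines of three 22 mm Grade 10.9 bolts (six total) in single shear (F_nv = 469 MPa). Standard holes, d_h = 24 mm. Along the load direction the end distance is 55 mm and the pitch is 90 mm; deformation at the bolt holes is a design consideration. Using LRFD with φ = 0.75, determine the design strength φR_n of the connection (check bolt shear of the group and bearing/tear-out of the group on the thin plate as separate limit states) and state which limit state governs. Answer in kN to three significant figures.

554 kN (bearing governs)

Bolt shear: A_b = π·22²/4 = 380.1 mm²; R_n = 469 × 380.1 × 6 × 1 / 1000 = 1070 kN → 0.75 × 1070 = 802 kN.
Bearing (1.2 l_c t F_u ≤ 2.4 d t F_u): upper limit = 2.4·22·5·470 / 1000 = 124.1 kN.
  Edge l_c = 55 − 24/2 = 43 → r_n = 121.3 kN; interior l_c = 90 − 24 = 66 → r_n = 124.1 kN.
  R_n,bearing = 2·121.3 + 4·124.1 = 738.8 kN → 0.75 × 738.8 = 554 kN.
Bearing governs: 554 kN.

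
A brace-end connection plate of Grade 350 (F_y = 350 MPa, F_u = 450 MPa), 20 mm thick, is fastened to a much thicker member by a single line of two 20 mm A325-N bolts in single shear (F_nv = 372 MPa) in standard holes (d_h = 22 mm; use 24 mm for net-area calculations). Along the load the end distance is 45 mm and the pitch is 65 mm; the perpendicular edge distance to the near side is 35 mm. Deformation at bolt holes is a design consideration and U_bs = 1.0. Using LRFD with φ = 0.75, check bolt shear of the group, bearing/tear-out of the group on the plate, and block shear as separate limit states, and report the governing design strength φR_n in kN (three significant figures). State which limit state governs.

175 kN (bolt shear governs)

Bolt shear: A_b = π·20²/4 = 314.2 mm²; R_n = 372 × 314.2 × 2 × 1 / 1000 = 233.7 kN → 0.75 × 233.7 = 175 kN.
Bearing: edge l_c = 34, r_n = 367.2 kN; interior l_c = 43, r_n = 432 kN; R_n = 367.2 + 1·432 = 799.2 kN → 599 kN.
Block shear: A_gv = 2200, A_nv = 1480, A_nt = 460 mm²; R_n = min(0.6F_uA_nv, 0.6F_yA_gv) + U_bs·F_u·A_nt = 606.6 kN → 455 kN.
Bolt shear governs: 175 kN.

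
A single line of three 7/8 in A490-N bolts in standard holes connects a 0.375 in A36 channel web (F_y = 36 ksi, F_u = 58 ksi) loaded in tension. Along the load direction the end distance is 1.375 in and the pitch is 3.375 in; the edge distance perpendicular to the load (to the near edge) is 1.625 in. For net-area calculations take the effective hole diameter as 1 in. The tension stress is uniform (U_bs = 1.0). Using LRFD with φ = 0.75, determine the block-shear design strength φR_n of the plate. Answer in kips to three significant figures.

67.7 kips

Shear plane L_v = 1.375 + 2·3.375 = 8.125 in; A_gv = 8.125 × 0.375 = 3.047 in².
A_nv = (8.125 − 2.5·1) × 0.375 = 2.109 in².
A_nt = (1.625 − 0.5·1) × 0.375 = 0.4219 in².
0.6 F_u A_nv = 73.41 kips; 0.6 F_y A_gv = 65.81 kips → shear yielding governs the shear term.
R_n = 65.81 + 1.0 × 58 × 0.4219 = 90.28 kips.
Design strength φR_n = 0.75 × 90.28 = 67.7 kips.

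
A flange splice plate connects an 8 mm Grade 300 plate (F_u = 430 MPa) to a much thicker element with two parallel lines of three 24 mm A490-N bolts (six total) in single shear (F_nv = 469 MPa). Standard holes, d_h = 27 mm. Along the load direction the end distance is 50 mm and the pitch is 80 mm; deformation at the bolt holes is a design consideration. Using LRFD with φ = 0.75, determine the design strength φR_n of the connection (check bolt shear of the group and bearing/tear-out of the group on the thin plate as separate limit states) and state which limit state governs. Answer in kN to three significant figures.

Bolt shear: A_b = π·24²/4 = 452.4 mm²; R_n = 469 × 452.4 × 6 × 1 / 1000 = 1273 kN → 0.75 × 1273 = 955 kN.
Bearing (1.2 l_c t F_u ≤ 2.4 d t F_u): upper limit = 2.4·24·8·430 / 1000 = 198.1 kN.
  Edge l_c = 50 − 27/2 = 36.5 → r_n = 150.7 kN; interior l_c = 80 − 27 = 53 → r_n = 198.1 kN.
  R_n,bearing = 2·150.7 + 4·198.1 = 1094 kN → 0.75 × 1094 = 820 kN.
Bearing governs: 820 kN.

820 kN (bearing governs)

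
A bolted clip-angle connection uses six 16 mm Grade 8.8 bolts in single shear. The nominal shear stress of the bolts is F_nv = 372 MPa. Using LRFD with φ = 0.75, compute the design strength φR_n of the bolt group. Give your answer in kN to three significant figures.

337 kN

A_b = π × 16² / 4 = 201.1 mm².
R_n = F_nv · A_b · n · n_s = 372 × 201.1 × 6 × 1 / 1000 = 448.8 kN.
Design strength φR_n = 0.75 × 448.8 = 337 kN.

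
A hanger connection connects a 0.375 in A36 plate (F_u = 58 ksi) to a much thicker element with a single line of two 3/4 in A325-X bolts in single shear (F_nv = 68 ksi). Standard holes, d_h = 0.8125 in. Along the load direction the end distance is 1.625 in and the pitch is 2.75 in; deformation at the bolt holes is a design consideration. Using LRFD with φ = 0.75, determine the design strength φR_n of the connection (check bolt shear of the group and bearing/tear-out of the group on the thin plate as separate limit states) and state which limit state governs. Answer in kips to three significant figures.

45.1 kips (bolt shear governs)

Bolt shear: A_b = π·0.75²/4 = 0.4418 in²; R_n = 68 × 0.4418 × 2 × 1 = 60.08 kips → 0.75 × 60.08 = 45.1 kips.
Bearing (1.2 l_c t F_u ≤ 2.4 d t F_u): upper limit = 2.4·0.75·0.375·58 = 39.15 kips.
  Edge l_c = 1.625 − 0.8125/2 = 1.219 → r_n = 31.81 kips; interior l_c = 2.75 − 0.8125 = 1.938 → r_n = 39.15 kips.
  R_n,bearing = 1·31.81 + 1·39.15 = 70.96 kips → 0.75 × 70.96 = 53.2 kips.
Bolt shear governs: 45.1 kips.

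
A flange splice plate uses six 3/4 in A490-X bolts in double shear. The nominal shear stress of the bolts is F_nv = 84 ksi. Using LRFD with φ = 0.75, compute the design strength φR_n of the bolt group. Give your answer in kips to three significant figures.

A_b = π × 0.75² / 4 = 0.4418 in².
R_n = F_nv · A_b · n · n_s = 84 × 0.4418 × 6 × 2 = 445.3 kips.
Design strength φR_n = 0.75 × 445.3 = 334 kips.

334 kips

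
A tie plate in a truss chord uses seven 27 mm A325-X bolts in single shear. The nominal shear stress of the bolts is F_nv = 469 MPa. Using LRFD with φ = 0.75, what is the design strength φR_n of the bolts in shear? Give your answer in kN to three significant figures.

A_b = π × 27² / 4 = 572.6 mm².
R_n = F_nv · A_b · n · n_s = 469 × 572.6 × 7 × 1 / 1000 = 1880 kN.
Design strength φR_n = 0.75 × 1880 = 1410 kN.

1410 kN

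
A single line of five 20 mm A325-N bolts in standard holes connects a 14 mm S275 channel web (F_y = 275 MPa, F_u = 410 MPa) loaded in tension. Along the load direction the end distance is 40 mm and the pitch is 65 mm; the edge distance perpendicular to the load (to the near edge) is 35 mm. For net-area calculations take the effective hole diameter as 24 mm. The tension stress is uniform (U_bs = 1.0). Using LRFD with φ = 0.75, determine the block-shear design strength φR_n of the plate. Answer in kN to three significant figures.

595 kN

Shear plane L_v = 40 + 4·65 = 300 mm; A_gv = 300 × 14 = 4200 mm².
A_nv = (300 − 4.5·24) × 14 = 2688 mm².
A_nt = (35 − 0.5·24) × 14 = 322 mm².
0.6 F_u A_nv = 661.2 kN; 0.6 F_y A_gv = 693 kN → shear rupture governs the shear term.
R_n = 661.2 + 1.0 × 410 × 322 / 1000 = 793.3 kN.
Design strength φR_n = 0.75 × 793.3 = 595 kN.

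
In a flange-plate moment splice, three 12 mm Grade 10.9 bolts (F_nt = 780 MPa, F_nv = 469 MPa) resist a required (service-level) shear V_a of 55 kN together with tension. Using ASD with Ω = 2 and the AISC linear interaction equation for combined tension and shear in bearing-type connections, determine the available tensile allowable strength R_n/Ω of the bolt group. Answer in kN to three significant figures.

80.5 kN

A_b = π·12²/4 = 113.1 mm²; f_rv = 55 × 1000 / (3 × 113.1) = 162.1 MPa.
F'_nt = 1.3 F_nt − (Ω F_nt / F_nv) f_rv = 1.3·780 − (2·780/469)·162.1 = 474.8 MPa, capped at F_nt → F'_nt = 474.8 MPa.
R_n = F'_nt · A_b · n = 474.8 × 113.1 × 3 / 1000 = 161.1 kN.
Allowable strength R_n/Ω = 161.1 / 2 = 80.5 kN.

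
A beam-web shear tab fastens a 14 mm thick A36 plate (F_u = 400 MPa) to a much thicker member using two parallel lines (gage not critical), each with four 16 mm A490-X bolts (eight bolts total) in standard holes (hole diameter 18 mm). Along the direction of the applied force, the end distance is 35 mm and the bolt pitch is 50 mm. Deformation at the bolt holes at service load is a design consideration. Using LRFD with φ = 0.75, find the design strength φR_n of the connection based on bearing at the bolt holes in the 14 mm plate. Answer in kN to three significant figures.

1230 kN

Per bolt r_n = 1.2 l_c t F_u ≤ 2.4 d t F_u; upper limit = 2.4 × 16 × 14 × 400 / 1000 = 215 kN.
Edge bolt: l_c = 35 − 18/2 = 26 mm → 1.2 × 26 × 14 × 400 / 1000 = 174.7 → r_n = 174.7 kN.
Interior bolts: l_c = 50 − 18 = 32 mm → 1.2 × 32 × 14 × 400 / 1000 = 215 → r_n = 215 kN.
R_n = 2 × 174.7 + 6 × 215 = 1640 kN.
Design strength φR_n = 0.75 × 1640 = 1230 kN.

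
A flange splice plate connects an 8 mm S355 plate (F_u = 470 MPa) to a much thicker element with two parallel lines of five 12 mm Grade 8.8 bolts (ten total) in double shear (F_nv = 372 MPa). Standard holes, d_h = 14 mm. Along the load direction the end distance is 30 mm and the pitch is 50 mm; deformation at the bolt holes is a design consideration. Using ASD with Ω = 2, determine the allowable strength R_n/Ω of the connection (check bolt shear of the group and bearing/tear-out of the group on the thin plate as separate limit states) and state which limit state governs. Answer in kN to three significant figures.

421 kN (bolt shear governs)

Bolt shear: A_b = π·12²/4 = 113.1 mm²; R_n = 372 × 113.1 × 10 × 2 / 1000 = 841.4 kN → 841.4 / 2 = 421 kN.
Bearing (1.2 l_c t F_u ≤ 2.4 d t F_u): upper limit = 2.4·12·8·470 / 1000 = 108.3 kN.
  Edge l_c = 30 − 14/2 = 23 → r_n = 103.8 kN; interior l_c = 50 − 14 = 36 → r_n = 108.3 kN.
  R_n,bearing = 2·103.8 + 8·108.3 = 1074 kN → 1074 / 2 = 537 kN.
Bolt shear governs: 421 kN.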